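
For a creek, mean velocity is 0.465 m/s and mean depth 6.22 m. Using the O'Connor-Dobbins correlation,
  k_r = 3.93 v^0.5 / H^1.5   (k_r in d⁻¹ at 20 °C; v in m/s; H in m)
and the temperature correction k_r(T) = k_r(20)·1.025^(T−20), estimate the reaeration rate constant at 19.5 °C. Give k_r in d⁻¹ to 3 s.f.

k_r(20) = 3.93 × 0.465^0.5 / 6.22^1.5 = 3.93 × 0.6819 / 15.51 = 0.1728 d⁻¹.
k_r(19.5) = 0.1728 × 1.025^(19.5−20) = 0.1728 × 0.9877 = 0.1706 d⁻¹.

k_r ≈ 0.171 d⁻¹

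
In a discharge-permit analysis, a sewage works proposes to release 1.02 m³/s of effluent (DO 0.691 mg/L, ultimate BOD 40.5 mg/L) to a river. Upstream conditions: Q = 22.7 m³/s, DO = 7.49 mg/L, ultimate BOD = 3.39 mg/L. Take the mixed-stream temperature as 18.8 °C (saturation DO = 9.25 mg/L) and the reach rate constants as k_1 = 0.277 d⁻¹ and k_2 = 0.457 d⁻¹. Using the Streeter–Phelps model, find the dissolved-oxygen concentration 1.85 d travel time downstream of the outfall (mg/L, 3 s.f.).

Mixed DO = (22.7×7.49 + 1.02×0.691)/(22.7+1.02) = 170.7/23.72 = 7.198 mg/L.
Mixed L₀ = (22.7×3.39 + 1.02×40.5)/(23.72) = 118.3/23.72 = 4.986 mg/L.
Initial deficit D₀ = C_s − DO₀ = 9.25 − 7.198 = 2.052 mg/L.
D(1.85) = [0.277×4.986/(0.457−0.277)](e^(−0.277×1.85) − e^(−0.457×1.85)) + 2.052 e^(−0.457×1.85)
= 7.673 × (0.5990 − 0.4294) + 2.052 × 0.4294 = 2.183 mg/L.
DO = 9.25 − 2.183 = 7.067 mg/L.

DO ≈ 7.07 mg/L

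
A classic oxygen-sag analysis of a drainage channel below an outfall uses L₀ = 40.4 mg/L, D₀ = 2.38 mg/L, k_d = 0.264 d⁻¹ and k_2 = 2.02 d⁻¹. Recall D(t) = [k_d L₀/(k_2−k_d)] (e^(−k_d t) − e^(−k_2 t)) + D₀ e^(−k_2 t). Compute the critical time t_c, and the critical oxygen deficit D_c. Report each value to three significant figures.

With k_2/k_d = 7.652 and 1 − D₀(k_2−k_d)/(k_d L₀) = 0.6082,
t_c = ln(7.652 × 0.6082) / (2.02 − 0.264) = ln(4.653) / 1.756 = 1.538/1.756 = 0.8756 d.
L(t_c) = L₀ e^(−k_d t_c) = 40.4 × 0.7936 = 32.06 mg/L, and at the critical point k_2 D_c = k_d L, so D_c = (0.264/2.02) × 32.06 = 4.190 mg/L.

t_c ≈ 0.876 d; D_c ≈ 4.19 mg/L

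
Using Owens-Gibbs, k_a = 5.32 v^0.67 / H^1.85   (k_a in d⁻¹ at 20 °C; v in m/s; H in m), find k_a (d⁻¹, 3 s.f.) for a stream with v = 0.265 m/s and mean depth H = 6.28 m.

k_a ≈ 0.0730 d⁻¹

k_a = 5.32 × 0.265^0.67 / 6.28^1.85 = 5.32 × 0.4107 / 29.94 = 0.07299 d⁻¹.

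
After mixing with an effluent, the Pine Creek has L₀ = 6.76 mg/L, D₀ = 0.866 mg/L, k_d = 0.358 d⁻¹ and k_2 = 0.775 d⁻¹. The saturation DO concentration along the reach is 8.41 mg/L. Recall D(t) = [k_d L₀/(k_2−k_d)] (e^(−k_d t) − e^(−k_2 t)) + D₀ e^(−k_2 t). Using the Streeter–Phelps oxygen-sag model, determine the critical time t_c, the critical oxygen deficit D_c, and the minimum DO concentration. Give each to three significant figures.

t_c ≈ 1.46 d; D_c ≈ 1.85 mg/L; min DO ≈ 6.56 mg/L

With k_2/k_d = 2.165 and 1 − D₀(k_2−k_d)/(k_d L₀) = 0.8508,
t_c = ln(2.165 × 0.8508) / (0.775 − 0.358) = ln(1.842) / 0.4170 = 0.6107/0.4170 = 1.465 d.
L(t_c) = L₀ e^(−k_d t_c) = 6.76 × 0.5920 = 4.002 mg/L, and at the critical point k_2 D_c = k_d L, so D_c = (0.358/0.775) × 4.002 = 1.848 mg/L.
Minimum DO = C_s − D_c = 8.41 − 1.848 = 6.562 mg/L.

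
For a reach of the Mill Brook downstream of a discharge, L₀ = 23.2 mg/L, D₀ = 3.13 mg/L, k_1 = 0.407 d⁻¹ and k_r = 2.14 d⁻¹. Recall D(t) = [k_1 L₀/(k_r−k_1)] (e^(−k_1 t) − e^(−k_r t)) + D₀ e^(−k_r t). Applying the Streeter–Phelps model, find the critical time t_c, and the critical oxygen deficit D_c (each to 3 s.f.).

At the critical point dD/dt = 0, so k_1 L₀ e^(−k_1 t) = k_r D. Substituting D(t) from the Streeter–Phelps equation and solving for t gives
t_c = ln[(k_r/k_1)(1 − D₀(k_r−k_1)/(k_1 L₀))] / (k_r−k_1).
Here k_r−k_1 = 1.733 d⁻¹ and 1 − D₀(k_r−k_1)/(k_1 L₀) = 1 − 3.13×1.733/(0.407×23.2) = 0.4255, so
t_c = ln(5.258 × 0.4255) / 1.733 = 0.8053 / 1.733 = 0.4647 d.
L(t_c) = L₀ e^(−k_1 t_c) = 23.2 × 0.8277 = 19.20 mg/L, and at the critical point k_r D_c = k_1 L, so D_c = (0.407/2.14) × 19.20 = 3.652 mg/L.

t_c ≈ 0.465 d; D_c ≈ 3.65 mg/L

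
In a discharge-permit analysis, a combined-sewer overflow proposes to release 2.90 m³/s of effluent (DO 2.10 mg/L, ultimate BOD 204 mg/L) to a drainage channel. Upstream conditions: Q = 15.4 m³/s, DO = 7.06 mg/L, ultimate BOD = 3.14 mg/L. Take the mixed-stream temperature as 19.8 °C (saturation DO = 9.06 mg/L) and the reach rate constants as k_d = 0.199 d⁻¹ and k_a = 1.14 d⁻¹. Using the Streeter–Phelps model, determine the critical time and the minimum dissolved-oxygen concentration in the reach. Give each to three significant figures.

Mixed DO = (15.4×7.06 + 2.90×2.10)/(15.4+2.90) = 114.8/18.30 = 6.274 mg/L.
Mixed L₀ = (15.4×3.14 + 2.90×204)/(18.30) = 640.0/18.30 = 34.97 mg/L.
Initial deficit D₀ = C_s − DO₀ = 9.06 − 6.274 = 2.786 mg/L.
t_c = (1/0.9410) ln[(1.14/0.199)(1 − 2.786×0.9410/(0.199×34.97))] = 1.063 × ln(3.571) = 1.353 d.
D_c = (0.199/1.14) × 34.97 × e^(−0.199×1.353) = 0.1746 × 34.97 × 0.7640 = 4.664 mg/L.
Minimum DO = 9.06 − 4.664 = 4.396 mg/L.

t_c ≈ 1.35 d; minimum DO ≈ 4.40 mg/L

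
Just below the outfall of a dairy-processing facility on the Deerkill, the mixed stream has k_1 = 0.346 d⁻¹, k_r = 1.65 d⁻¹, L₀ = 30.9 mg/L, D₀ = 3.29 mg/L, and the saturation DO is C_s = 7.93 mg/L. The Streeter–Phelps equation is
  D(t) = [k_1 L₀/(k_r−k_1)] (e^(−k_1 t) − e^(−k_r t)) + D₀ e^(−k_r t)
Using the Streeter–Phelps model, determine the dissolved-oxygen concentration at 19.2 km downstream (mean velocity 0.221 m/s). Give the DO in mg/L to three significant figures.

Travel time t = x/v = 19.2 km / (0.221 m/s) = 19200 m / 0.221 m/s = 86880 s = 1.006 d.
k_1 L₀/(k_r−k_1) = 0.346×30.9/(1.65−0.346) = 10.69/1.304 = 8.199 mg/L.
e^(−k_1 t) = e^(−0.346×1.006) = 0.7062; e^(−k_r t) = e^(−1.65×1.006) = 0.1903.
D = 8.199 × (0.7062 − 0.1903) + 3.29 × 0.1903 = 4.229 + 0.6261 = 4.856 mg/L.
DO = C_s − D = 7.93 − 4.856 = 3.074 mg/L.

DO ≈ 3.07 mg/L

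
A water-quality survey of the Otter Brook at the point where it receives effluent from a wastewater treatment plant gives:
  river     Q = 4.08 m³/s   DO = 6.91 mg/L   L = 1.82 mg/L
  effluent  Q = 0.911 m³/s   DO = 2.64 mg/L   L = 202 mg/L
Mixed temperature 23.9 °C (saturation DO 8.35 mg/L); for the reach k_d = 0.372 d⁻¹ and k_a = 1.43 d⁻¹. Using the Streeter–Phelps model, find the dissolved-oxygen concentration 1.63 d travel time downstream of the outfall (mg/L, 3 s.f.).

Mixed DO = (4.08×6.91 + 0.911×2.64)/(4.08+0.911) = 30.60/4.991 = 6.131 mg/L.
Mixed L₀ = (4.08×1.82 + 0.911×202)/(4.991) = 191.4/4.991 = 38.36 mg/L.
Initial deficit D₀ = C_s − DO₀ = 8.35 − 6.131 = 2.219 mg/L.
D(1.63) = [0.372×38.36/(1.43−0.372)](e^(−0.372×1.63) − e^(−1.43×1.63)) + 2.219 e^(−1.43×1.63)
= 13.49 × (0.5453 − 0.09721) + 2.219 × 0.09721 = 6.260 mg/L.
DO = 8.35 − 6.260 = 2.090 mg/L.

DO ≈ 2.09 mg/L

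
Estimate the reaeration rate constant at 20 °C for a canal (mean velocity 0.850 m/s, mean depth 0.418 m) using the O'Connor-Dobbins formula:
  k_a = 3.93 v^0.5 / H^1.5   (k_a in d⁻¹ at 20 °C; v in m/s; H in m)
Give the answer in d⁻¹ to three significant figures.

k_a ≈ 13.4 d⁻¹

k_a = 3.93 × 0.850^0.5 / 0.418^1.5 = 3.93 × 0.9220 / 0.2702 = 13.41 d⁻¹.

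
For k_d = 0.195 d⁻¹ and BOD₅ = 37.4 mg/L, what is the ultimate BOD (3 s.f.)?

L₀ ≈ 60.1 mg/L

BOD₅ = L₀(1 − e^(−5k_d)) ⇒ L₀ = BOD₅ / (1 − e^(−5×0.195))
= 37.4 / (1 − 0.3772) = 37.4 / 0.6228 = 60.05 mg/L.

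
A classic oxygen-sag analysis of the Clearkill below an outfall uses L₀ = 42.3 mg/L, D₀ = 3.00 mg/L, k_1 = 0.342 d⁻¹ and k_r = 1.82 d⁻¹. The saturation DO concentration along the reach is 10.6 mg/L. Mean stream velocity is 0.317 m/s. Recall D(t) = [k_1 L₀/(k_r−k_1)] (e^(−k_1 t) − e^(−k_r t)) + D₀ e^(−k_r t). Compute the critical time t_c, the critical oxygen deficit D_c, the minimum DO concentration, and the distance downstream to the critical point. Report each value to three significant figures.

With k_r/k_1 = 5.322 and 1 − D₀(k_r−k_1)/(k_1 L₀) = 0.6935,
t_c = ln(5.322 × 0.6935) / (1.82 − 0.342) = ln(3.691) / 1.478 = 1.306/1.478 = 0.8835 d.
L(t_c) = L₀ e^(−k_1 t_c) = 42.3 × 0.7392 = 31.27 mg/L, and at the critical point k_r D_c = k_1 L, so D_c = (0.342/1.82) × 31.27 = 5.876 mg/L.
Minimum DO = C_s − D_c = 10.6 − 5.876 = 4.724 mg/L.
x_c = v t_c = 0.317 m/s × 0.8835 d × 86400 s/d = 24200 m ≈ 24.2 km.

t_c ≈ 0.883 d; D_c ≈ 5.88 mg/L; min DO ≈ 4.72 mg/L; x_c ≈ 24.2 km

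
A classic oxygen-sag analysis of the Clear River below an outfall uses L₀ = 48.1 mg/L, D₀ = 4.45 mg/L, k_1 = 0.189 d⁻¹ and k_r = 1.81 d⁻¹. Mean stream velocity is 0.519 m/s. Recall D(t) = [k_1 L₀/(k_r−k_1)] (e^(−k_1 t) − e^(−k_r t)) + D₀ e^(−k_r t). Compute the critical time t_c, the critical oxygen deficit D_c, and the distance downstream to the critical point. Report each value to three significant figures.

t_c ≈ 0.421 d; D_c ≈ 4.64 mg/L; x_c ≈ 18.9 km

At the critical point dD/dt = 0, so k_1 L₀ e^(−k_1 t) = k_r D. Substituting D(t) from the Streeter–Phelps equation and solving for t gives
t_c = ln[(k_r/k_1)(1 − D₀(k_r−k_1)/(k_1 L₀))] / (k_r−k_1).
Here k_r−k_1 = 1.621 d⁻¹ and 1 − D₀(k_r−k_1)/(k_1 L₀) = 1 − 4.45×1.621/(0.189×48.1) = 0.2065, so
t_c = ln(9.577 × 0.2065) / 1.621 = 0.6820 / 1.621 = 0.4207 d.
L(t_c) = L₀ e^(−k_1 t_c) = 48.1 × 0.9236 = 44.42 mg/L, and at the critical point k_r D_c = k_1 L, so D_c = (0.189/1.81) × 44.42 = 4.639 mg/L.
x_c = v t_c = 0.519 m/s × 0.4207 d × 86400 s/d = 18870 m ≈ 18.9 km.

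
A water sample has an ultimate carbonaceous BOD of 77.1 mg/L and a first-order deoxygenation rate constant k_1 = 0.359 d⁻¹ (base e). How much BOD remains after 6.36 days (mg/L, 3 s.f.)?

L ≈ 7.86 mg/L

L_t = L₀ e^(−k_1 t) = 77.1 × e^(−0.359×6.36) = 77.1 × 0.1020 = 7.861 mg/L.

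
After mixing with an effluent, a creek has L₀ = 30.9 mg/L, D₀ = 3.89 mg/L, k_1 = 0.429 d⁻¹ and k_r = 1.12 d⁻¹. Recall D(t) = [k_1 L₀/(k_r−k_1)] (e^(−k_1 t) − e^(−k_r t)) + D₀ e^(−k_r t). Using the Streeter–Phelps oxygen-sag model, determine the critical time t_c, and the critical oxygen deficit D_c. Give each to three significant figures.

With k_r/k_1 = 2.611 and 1 − D₀(k_r−k_1)/(k_1 L₀) = 0.7972,
t_c = ln(2.611 × 0.7972) / (1.12 − 0.429) = ln(2.081) / 0.6910 = 0.7330/0.6910 = 1.061 d.
L(t_c) = L₀ e^(−k_1 t_c) = 30.9 × 0.6344 = 19.60 mg/L, and at the critical point k_r D_c = k_1 L, so D_c = (0.429/1.12) × 19.60 = 7.509 mg/L.

t_c ≈ 1.06 d; D_c ≈ 7.51 mg/L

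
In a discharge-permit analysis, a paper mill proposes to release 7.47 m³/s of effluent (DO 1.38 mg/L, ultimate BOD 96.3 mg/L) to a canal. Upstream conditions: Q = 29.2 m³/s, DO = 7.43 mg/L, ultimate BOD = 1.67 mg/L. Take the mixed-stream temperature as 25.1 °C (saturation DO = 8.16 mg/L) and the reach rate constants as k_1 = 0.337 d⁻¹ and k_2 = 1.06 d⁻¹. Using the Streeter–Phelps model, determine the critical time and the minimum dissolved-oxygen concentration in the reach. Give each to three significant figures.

Mixed DO = (29.2×7.43 + 7.47×1.38)/(29.2+7.47) = 227.3/36.67 = 6.198 mg/L.
Mixed L₀ = (29.2×1.67 + 7.47×96.3)/(36.67) = 768.1/36.67 = 20.95 mg/L.
Initial deficit D₀ = C_s − DO₀ = 8.16 − 6.198 = 1.962 mg/L.
t_c = (1/0.7230) ln[(1.06/0.337)(1 − 1.962×0.7230/(0.337×20.95))] = 1.383 × ln(2.513) = 1.275 d.
D_c = (0.337/1.06) × 20.95 × e^(−0.337×1.275) = 0.3179 × 20.95 × 0.6508 = 4.334 mg/L.
Minimum DO = 8.16 − 4.334 = 3.826 mg/L.

t_c ≈ 1.27 d; minimum DO ≈ 3.83 mg/L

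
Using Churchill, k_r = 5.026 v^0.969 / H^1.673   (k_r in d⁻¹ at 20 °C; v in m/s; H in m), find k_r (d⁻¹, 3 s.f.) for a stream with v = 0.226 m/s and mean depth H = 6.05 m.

k_r ≈ 0.0585 d⁻¹

k_r = 5.026 × 0.226^0.969 / 6.05^1.673 = 5.026 × 0.2367 / 20.32 = 0.05854 d⁻¹.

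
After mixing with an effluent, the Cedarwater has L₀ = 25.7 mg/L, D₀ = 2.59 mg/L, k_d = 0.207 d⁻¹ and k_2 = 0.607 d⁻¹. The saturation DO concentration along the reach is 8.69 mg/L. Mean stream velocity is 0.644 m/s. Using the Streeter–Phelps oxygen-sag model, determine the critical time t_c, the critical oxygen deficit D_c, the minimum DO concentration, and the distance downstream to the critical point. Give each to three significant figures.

t_c ≈ 2.15 d; D_c ≈ 5.62 mg/L; min DO ≈ 3.07 mg/L; x_c ≈ 120 km

t_c = [1/(k_2−k_d)] ln[(k_2/k_d)(1 − D₀(k_2−k_d)/(k_d L₀))]
= [1/(0.607−0.207)] ln[(0.607/0.207)(1 − 2.59×0.4000/(0.207×25.7))]
= (1/0.4000) ln[2.932 × 0.8053] = 2.500 × ln(2.361) = 2.500 × 0.8592 = 2.148 d.
D_c = (k_d/k_2) L₀ e^(−k_d t_c) = (0.207/0.607) × 25.7 × e^(−0.207×2.148) = 0.3410 × 25.7 × 0.6411 = 5.618 mg/L.
Minimum DO = C_s − D_c = 8.69 − 5.618 = 3.072 mg/L.
x_c = v t_c = 0.644 m/s × 2.148 d × 86400 s/d = 119500 m ≈ 120 km.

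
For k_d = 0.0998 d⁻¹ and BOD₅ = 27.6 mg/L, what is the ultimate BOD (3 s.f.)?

BOD₅ = L₀(1 − e^(−5k_d)) ⇒ L₀ = BOD₅ / (1 − e^(−5×0.0998))
= 27.6 / (1 − 0.6071) = 27.6 / 0.3929 = 70.25 mg/L.

L₀ ≈ 70.3 mg/L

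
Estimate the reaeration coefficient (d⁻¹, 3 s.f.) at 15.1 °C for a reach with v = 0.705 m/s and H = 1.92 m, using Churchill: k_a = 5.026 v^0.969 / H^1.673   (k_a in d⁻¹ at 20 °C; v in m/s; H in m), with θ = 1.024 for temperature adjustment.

k_a ≈ 1.07 d⁻¹

k_a(20) = 5.026 × 0.705^0.969 / 1.92^1.673 = 5.026 × 0.7127 / 2.978 = 1.203 d⁻¹.
k_a(15.1) = 1.203 × 1.024^(15.1−20) = 1.203 × 0.8903 = 1.071 d⁻¹.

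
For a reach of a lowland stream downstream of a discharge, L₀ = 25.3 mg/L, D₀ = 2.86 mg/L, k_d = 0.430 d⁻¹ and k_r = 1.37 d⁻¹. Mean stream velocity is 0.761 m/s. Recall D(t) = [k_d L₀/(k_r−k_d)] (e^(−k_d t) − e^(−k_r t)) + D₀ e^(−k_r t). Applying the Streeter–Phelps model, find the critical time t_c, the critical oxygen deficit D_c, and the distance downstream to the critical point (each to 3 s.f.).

With k_r/k_d = 3.186 and 1 − D₀(k_r−k_d)/(k_d L₀) = 0.7529,
t_c = ln(3.186 × 0.7529) / (1.37 − 0.430) = ln(2.399) / 0.9400 = 0.8749/0.9400 = 0.9308 d.
L(t_c) = L₀ e^(−k_d t_c) = 25.3 × 0.6702 = 16.96 mg/L, and at the critical point k_r D_c = k_d L, so D_c = (0.430/1.37) × 16.96 = 5.322 mg/L.
x_c = v t_c = 0.761 m/s × 0.9308 d × 86400 s/d = 61200 m ≈ 61.2 km.

t_c ≈ 0.931 d; D_c ≈ 5.32 mg/L; x_c ≈ 61.2 km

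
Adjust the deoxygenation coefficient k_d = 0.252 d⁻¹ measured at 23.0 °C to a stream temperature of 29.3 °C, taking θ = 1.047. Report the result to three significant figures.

k_d(T₂) = k_d(T₁) · θ^(T₂−T₁) = 0.252 × 1.047^(29.3−23.0)
= 0.252 × 1.047^6.30 = 0.252 × 1.336 = 0.3366 d⁻¹.

k_d ≈ 0.337 d⁻¹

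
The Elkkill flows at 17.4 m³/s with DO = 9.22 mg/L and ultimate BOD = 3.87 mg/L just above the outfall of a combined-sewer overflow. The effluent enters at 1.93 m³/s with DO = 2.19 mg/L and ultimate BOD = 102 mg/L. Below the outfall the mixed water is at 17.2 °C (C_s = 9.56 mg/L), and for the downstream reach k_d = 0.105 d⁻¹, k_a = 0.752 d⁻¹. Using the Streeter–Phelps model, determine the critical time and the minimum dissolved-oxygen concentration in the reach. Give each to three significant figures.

t_c ≈ 2.06 d; minimum DO ≈ 8.02 mg/L

Mixed DO = (17.4×9.22 + 1.93×2.19)/(17.4+1.93) = 164.7/19.33 = 8.518 mg/L.
Mixed L₀ = (17.4×3.87 + 1.93×102)/(19.33) = 264.2/19.33 = 13.67 mg/L.
Initial deficit D₀ = C_s − DO₀ = 9.56 − 8.518 = 1.042 mg/L.
t_c = (1/0.6470) ln[(0.752/0.105)(1 − 1.042×0.6470/(0.105×13.67))] = 1.546 × ln(3.798) = 2.062 d.
D_c = (0.105/0.752) × 13.67 × e^(−0.105×2.062) = 0.1396 × 13.67 × 0.8053 = 1.537 mg/L.
Minimum DO = 9.56 − 1.537 = 8.023 mg/L.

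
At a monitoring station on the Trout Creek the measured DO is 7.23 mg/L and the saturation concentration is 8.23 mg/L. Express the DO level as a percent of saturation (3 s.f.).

87.8 % saturation

% saturation = C/C_s × 100 = 7.23/8.23 × 100 = 87.8 %.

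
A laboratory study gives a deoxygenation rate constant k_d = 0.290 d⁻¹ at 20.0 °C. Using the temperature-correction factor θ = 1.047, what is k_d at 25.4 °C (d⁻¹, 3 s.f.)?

k_d(T₂) = k_d(T₁) · θ^(T₂−T₁) = 0.290 × 1.047^(25.4−20.0)
= 0.290 × 1.047^5.40 = 0.290 × 1.281 = 0.3716 d⁻¹.

k_d ≈ 0.372 d⁻¹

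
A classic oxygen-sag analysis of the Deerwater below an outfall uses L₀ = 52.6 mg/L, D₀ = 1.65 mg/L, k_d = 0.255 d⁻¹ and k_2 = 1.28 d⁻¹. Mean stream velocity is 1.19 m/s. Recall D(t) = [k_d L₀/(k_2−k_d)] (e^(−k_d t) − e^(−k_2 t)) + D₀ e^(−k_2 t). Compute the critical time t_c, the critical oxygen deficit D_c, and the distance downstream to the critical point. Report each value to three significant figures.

t_c ≈ 1.44 d; D_c ≈ 7.25 mg/L; x_c ≈ 148 km

At the critical point dD/dt = 0, so k_d L₀ e^(−k_d t) = k_2 D. Substituting D(t) from the Streeter–Phelps equation and solving for t gives
t_c = ln[(k_2/k_d)(1 − D₀(k_2−k_d)/(k_d L₀))] / (k_2−k_d).
Here k_2−k_d = 1.025 d⁻¹ and 1 − D₀(k_2−k_d)/(k_d L₀) = 1 − 1.65×1.025/(0.255×52.6) = 0.8739, so
t_c = ln(5.020 × 0.8739) / 1.025 = 1.479 / 1.025 = 1.443 d.
L(t_c) = L₀ e^(−k_d t_c) = 52.6 × 0.6922 = 36.41 mg/L, and at the critical point k_2 D_c = k_d L, so D_c = (0.255/1.28) × 36.41 = 7.254 mg/L.
x_c = v t_c = 1.19 m/s × 1.443 d × 86400 s/d = 148300 m ≈ 148 km.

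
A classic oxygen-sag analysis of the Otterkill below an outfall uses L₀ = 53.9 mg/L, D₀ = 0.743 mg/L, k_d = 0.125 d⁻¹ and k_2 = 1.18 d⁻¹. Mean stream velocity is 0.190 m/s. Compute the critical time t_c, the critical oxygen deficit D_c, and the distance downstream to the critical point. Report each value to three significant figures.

t_c ≈ 2.01 d; D_c ≈ 4.44 mg/L; x_c ≈ 33.0 km

At the critical point dD/dt = 0, so k_d L₀ e^(−k_d t) = k_2 D. Substituting D(t) from the Streeter–Phelps equation and solving for t gives
t_c = ln[(k_2/k_d)(1 − D₀(k_2−k_d)/(k_d L₀))] / (k_2−k_d).
Here k_2−k_d = 1.055 d⁻¹ and 1 − D₀(k_2−k_d)/(k_d L₀) = 1 − 0.743×1.055/(0.125×53.9) = 0.8837, so
t_c = ln(9.440 × 0.8837) / 1.055 = 2.121 / 1.055 = 2.011 d.
D_c = (k_d/k_2) L₀ e^(−k_d t_c) = (0.125/1.18) × 53.9 × e^(−0.125×2.011) = 0.1059 × 53.9 × 0.7778 = 4.441 mg/L.
x_c = v t_c = 0.190 m/s × 2.011 d × 86400 s/d = 33010 m ≈ 33.0 km.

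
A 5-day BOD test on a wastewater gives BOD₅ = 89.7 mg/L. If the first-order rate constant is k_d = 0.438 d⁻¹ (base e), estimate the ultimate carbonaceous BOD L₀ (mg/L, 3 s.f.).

L₀ ≈ 101 mg/L

BOD₅ = L₀(1 − e^(−5k_d)) ⇒ L₀ = BOD₅ / (1 − e^(−5×0.438))
= 89.7 / (1 − 0.1119) = 89.7 / 0.8881 = 101.0 mg/L.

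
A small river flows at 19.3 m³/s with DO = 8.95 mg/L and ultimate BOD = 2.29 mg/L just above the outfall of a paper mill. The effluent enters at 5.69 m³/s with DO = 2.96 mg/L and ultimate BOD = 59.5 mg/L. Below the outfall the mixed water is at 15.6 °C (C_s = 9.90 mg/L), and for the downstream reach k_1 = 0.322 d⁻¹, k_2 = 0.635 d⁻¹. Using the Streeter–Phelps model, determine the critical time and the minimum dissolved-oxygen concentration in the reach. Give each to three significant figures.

Mixed DO = (19.3×8.95 + 5.69×2.96)/(19.3+5.69) = 189.6/24.99 = 7.586 mg/L.
Mixed L₀ = (19.3×2.29 + 5.69×59.5)/(24.99) = 382.8/24.99 = 15.32 mg/L.
Initial deficit D₀ = C_s − DO₀ = 9.90 − 7.586 = 2.314 mg/L.
t_c = (1/0.3130) ln[(0.635/0.322)(1 − 2.314×0.3130/(0.322×15.32))] = 3.195 × ln(1.682) = 1.662 d.
D_c = (0.322/0.635) × 15.32 × e^(−0.322×1.662) = 0.5071 × 15.32 × 0.5855 = 4.548 mg/L.
Minimum DO = 9.90 − 4.548 = 5.352 mg/L.

t_c ≈ 1.66 d; minimum DO ≈ 5.35 mg/L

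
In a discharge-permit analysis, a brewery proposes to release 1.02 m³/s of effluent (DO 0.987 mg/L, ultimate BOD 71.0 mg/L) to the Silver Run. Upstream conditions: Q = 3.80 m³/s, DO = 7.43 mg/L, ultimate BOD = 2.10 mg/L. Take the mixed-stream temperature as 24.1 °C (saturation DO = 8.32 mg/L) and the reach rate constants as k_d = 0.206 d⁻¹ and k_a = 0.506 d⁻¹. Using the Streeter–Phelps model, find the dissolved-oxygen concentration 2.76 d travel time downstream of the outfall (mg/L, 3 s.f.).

Mixed DO = (3.80×7.43 + 1.02×0.987)/(3.80+1.02) = 29.24/4.820 = 6.067 mg/L.
Mixed L₀ = (3.80×2.10 + 1.02×71.0)/(4.820) = 80.40/4.820 = 16.68 mg/L.
Initial deficit D₀ = C_s − DO₀ = 8.32 − 6.067 = 2.253 mg/L.
D(2.76) = [0.206×16.68/(0.506−0.206)](e^(−0.206×2.76) − e^(−0.506×2.76)) + 2.253 e^(−0.506×2.76)
= 11.45 × (0.5663 − 0.2474) + 2.253 × 0.2474 = 4.210 mg/L.
DO = 8.32 − 4.210 = 4.110 mg/L.

DO ≈ 4.11 mg/L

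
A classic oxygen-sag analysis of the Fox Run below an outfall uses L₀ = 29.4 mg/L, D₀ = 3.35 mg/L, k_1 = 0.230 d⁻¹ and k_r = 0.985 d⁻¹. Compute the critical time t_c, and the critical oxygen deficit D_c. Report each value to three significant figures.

With k_r/k_1 = 4.283 and 1 − D₀(k_r−k_1)/(k_1 L₀) = 0.6260,
t_c = ln(4.283 × 0.6260) / (0.985 − 0.230) = ln(2.681) / 0.7550 = 0.9861/0.7550 = 1.306 d.
D_c = (k_1/k_r) L₀ e^(−k_1 t_c) = (0.230/0.985) × 29.4 × e^(−0.230×1.306) = 0.2335 × 29.4 × 0.7405 = 5.084 mg/L.

t_c ≈ 1.31 d; D_c ≈ 5.08 mg/L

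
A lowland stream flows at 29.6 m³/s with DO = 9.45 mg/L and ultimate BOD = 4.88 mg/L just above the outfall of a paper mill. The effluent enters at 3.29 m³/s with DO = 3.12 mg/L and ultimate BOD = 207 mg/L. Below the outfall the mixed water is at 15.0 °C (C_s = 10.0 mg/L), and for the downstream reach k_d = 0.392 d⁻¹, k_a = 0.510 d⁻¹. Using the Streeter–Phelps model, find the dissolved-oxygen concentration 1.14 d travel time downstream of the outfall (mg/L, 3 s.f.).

DO ≈ 2.63 mg/L

Mixed DO = (29.6×9.45 + 3.29×3.12)/(29.6+3.29) = 290.0/32.89 = 8.817 mg/L.
Mixed L₀ = (29.6×4.88 + 3.29×207)/(32.89) = 825.5/32.89 = 25.10 mg/L.
Initial deficit D₀ = C_s − DO₀ = 10.0 − 8.817 = 1.183 mg/L.
D(1.14) = [0.392×25.10/(0.510−0.392)](e^(−0.392×1.14) − e^(−0.510×1.14)) + 1.183 e^(−0.510×1.14)
= 83.38 × (0.6396 − 0.5591) + 1.183 × 0.5591 = 7.374 mg/L.
DO = 10.0 − 7.374 = 2.626 mg/L.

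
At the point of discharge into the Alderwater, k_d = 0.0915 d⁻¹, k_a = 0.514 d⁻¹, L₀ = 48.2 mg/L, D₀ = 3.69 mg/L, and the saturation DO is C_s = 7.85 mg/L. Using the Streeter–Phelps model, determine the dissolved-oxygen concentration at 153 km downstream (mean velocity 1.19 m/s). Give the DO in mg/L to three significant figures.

DO ≈ 1.88 mg/L

Travel time t = x/v = 153 km / (1.19 m/s) = 153000 m / 1.19 m/s = 128600 s = 1.488 d.
k_d L₀/(k_a−k_d) = 0.0915×48.2/(0.514−0.0915) = 4.410/0.4225 = 10.44 mg/L.
e^(−k_d t) = e^(−0.0915×1.488) = 0.8727; e^(−k_a t) = e^(−0.514×1.488) = 0.4654.
D = 10.44 × (0.8727 − 0.4654) + 3.69 × 0.4654 = 4.252 + 1.717 = 5.969 mg/L.
DO = C_s − D = 7.85 − 5.969 = 1.881 mg/L.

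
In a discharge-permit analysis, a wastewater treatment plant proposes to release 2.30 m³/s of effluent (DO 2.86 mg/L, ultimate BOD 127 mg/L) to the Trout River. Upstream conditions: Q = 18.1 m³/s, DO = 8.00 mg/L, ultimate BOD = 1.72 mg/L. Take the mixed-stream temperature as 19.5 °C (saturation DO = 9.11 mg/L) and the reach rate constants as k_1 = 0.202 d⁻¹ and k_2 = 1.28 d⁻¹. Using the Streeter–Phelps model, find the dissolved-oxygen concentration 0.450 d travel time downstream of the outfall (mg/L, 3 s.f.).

DO ≈ 7.12 mg/L

Mixed DO = (18.1×8.00 + 2.30×2.86)/(18.1+2.30) = 151.4/20.40 = 7.420 mg/L.
Mixed L₀ = (18.1×1.72 + 2.30×127)/(20.40) = 323.2/20.40 = 15.84 mg/L.
Initial deficit D₀ = C_s − DO₀ = 9.11 − 7.420 = 1.690 mg/L.
D(0.450) = [0.202×15.84/(1.28−0.202)](e^(−0.202×0.450) − e^(−1.28×0.450)) + 1.690 e^(−1.28×0.450)
= 2.969 × (0.9131 − 0.5621) + 1.690 × 0.5621 = 1.992 mg/L.
DO = 9.11 − 1.992 = 7.118 mg/L.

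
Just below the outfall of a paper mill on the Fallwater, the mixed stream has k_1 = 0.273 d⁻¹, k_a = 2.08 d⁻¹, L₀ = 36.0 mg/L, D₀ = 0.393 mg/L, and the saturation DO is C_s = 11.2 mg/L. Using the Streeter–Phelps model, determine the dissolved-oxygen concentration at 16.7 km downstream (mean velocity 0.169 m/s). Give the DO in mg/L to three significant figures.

Travel time t = x/v = 16.7 km / (0.169 m/s) = 16700 m / 0.169 m/s = 98820 s = 1.144 d.
k_1 L₀/(k_a−k_1) = 0.273×36.0/(2.08−0.273) = 9.828/1.807 = 5.439 mg/L.
e^(−k_1 t) = e^(−0.273×1.144) = 0.7318; e^(−k_a t) = e^(−2.08×1.144) = 0.09265.
D = 5.439 × (0.7318 − 0.09265) + 0.393 × 0.09265 = 3.476 + 0.03641 = 3.513 mg/L.
DO = C_s − D = 11.2 − 3.513 = 7.687 mg/L.

DO ≈ 7.69 mg/L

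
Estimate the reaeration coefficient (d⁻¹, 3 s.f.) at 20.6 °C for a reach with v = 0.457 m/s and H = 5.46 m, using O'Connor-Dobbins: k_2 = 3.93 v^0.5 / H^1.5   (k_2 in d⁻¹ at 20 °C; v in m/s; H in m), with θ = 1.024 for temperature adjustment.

k_2 ≈ 0.211 d⁻¹

k_2(20) = 3.93 × 0.457^0.5 / 5.46^1.5 = 3.93 × 0.6760 / 12.76 = 0.2082 d⁻¹.
k_2(20.6) = 0.2082 × 1.024^(20.6−20) = 0.2082 × 1.014 = 0.2112 d⁻¹.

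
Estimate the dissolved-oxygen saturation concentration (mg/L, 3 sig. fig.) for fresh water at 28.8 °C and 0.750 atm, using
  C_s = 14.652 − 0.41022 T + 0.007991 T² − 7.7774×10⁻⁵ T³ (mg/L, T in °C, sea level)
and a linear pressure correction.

C_s ≈ 5.71 mg/L

At sea level: C_s = 14.652 − 0.41022×28.8 + 0.007991×28.8² − 7.7774×10⁻⁵×28.8³ = 7.608 mg/L.
Pressure correction: C_s' = 7.608 × 0.750 = 5.706 mg/L.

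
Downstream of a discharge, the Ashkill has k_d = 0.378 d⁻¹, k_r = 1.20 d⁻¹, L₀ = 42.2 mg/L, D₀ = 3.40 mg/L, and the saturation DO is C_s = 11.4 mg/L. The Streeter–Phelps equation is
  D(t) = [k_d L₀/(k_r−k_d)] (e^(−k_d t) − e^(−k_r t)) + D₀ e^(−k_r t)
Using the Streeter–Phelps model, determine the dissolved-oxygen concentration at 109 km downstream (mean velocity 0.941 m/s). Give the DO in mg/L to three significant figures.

DO ≈ 2.91 mg/L

Travel time t = x/v = 109 km / (0.941 m/s) = 109000 m / 0.941 m/s = 115800 s = 1.341 d.
k_d L₀/(k_r−k_d) = 0.378×42.2/(1.20−0.378) = 15.95/0.8220 = 19.41 mg/L.
e^(−k_d t) = e^(−0.378×1.341) = 0.6024; e^(−k_r t) = e^(−1.20×1.341) = 0.2001.
D = 19.41 × (0.6024 − 0.2001) + 3.40 × 0.2001 = 7.807 + 0.6804 = 8.488 mg/L.
DO = C_s − D = 11.4 − 8.488 = 2.912 mg/L.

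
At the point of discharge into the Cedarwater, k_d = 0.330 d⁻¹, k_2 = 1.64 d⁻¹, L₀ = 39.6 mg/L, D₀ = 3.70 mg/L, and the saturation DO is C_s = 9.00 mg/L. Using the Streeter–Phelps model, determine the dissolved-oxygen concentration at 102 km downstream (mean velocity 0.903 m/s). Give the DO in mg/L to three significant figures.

Travel time t = x/v = 102 km / (0.903 m/s) = 102000 m / 0.903 m/s = 113000 s = 1.307 d.
k_d L₀/(k_2−k_d) = 0.330×39.6/(1.64−0.330) = 13.07/1.310 = 9.976 mg/L.
e^(−k_d t) = e^(−0.330×1.307) = 0.6496; e^(−k_2 t) = e^(−1.64×1.307) = 0.1172.
D = 9.976 × (0.6496 − 0.1172) + 3.70 × 0.1172 = 5.311 + 0.4335 = 5.745 mg/L.
DO = C_s − D = 9.00 − 5.745 = 3.255 mg/L.

DO ≈ 3.26 mg/L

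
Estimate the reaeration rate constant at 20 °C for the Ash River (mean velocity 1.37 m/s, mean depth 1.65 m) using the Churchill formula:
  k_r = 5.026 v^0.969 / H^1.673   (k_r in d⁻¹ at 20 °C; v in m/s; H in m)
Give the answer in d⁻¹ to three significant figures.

k_r = 5.026 × 1.37^0.969 / 1.65^1.673 = 5.026 × 1.357 / 2.311 = 2.950 d⁻¹.

k_r ≈ 2.95 d⁻¹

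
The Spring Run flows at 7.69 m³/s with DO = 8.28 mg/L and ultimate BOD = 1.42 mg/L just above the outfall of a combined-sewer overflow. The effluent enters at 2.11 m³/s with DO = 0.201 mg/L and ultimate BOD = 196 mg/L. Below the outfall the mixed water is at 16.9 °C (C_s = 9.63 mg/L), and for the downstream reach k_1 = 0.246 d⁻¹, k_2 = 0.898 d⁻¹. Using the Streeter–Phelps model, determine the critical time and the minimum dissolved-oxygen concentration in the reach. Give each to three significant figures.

Mixed DO = (7.69×8.28 + 2.11×0.201)/(7.69+2.11) = 64.10/9.800 = 6.541 mg/L.
Mixed L₀ = (7.69×1.42 + 2.11×196)/(9.800) = 424.5/9.800 = 43.31 mg/L.
Initial deficit D₀ = C_s − DO₀ = 9.63 − 6.541 = 3.089 mg/L.
t_c = (1/0.6520) ln[(0.898/0.246)(1 − 3.089×0.6520/(0.246×43.31))] = 1.534 × ln(2.960) = 1.665 d.
D_c = (0.246/0.898) × 43.31 × e^(−0.246×1.665) = 0.2739 × 43.31 × 0.6640 = 7.879 mg/L.
Minimum DO = 9.63 − 7.879 = 1.751 mg/L.

t_c ≈ 1.66 d; minimum DO ≈ 1.75 mg/L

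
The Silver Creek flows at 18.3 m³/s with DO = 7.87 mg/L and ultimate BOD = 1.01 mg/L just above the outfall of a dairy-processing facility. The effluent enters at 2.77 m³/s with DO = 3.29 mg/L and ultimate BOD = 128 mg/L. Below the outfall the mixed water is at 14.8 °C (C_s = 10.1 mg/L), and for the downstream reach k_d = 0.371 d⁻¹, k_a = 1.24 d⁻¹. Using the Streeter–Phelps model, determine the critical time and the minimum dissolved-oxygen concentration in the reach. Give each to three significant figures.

Mixed DO = (18.3×7.87 + 2.77×3.29)/(18.3+2.77) = 153.1/21.07 = 7.268 mg/L.
Mixed L₀ = (18.3×1.01 + 2.77×128)/(21.07) = 373.0/21.07 = 17.70 mg/L.
Initial deficit D₀ = C_s − DO₀ = 10.1 − 7.268 = 2.832 mg/L.
t_c = (1/0.8690) ln[(1.24/0.371)(1 − 2.832×0.8690/(0.371×17.70))] = 1.151 × ln(2.090) = 0.8483 d.
D_c = (0.371/1.24) × 17.70 × e^(−0.371×0.8483) = 0.2992 × 17.70 × 0.7300 = 3.867 mg/L.
Minimum DO = 10.1 − 3.867 = 6.233 mg/L.

t_c ≈ 0.848 d; minimum DO ≈ 6.23 mg/L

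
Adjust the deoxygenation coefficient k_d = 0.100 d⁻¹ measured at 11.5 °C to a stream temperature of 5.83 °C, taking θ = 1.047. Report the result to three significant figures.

k_d(T₂) = k_d(T₁) · θ^(T₂−T₁) = 0.100 × 1.047^(5.83−11.5)
= 0.100 × 1.047^-5.67 = 0.100 × 0.7707 = 0.07707 d⁻¹.

k_d ≈ 0.0771 d⁻¹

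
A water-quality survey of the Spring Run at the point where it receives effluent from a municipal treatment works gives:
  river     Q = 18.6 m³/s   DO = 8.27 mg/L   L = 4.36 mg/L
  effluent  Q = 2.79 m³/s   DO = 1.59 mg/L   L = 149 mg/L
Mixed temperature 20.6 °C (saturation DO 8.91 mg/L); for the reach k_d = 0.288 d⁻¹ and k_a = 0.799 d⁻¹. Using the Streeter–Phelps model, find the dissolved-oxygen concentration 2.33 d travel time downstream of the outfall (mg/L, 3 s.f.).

DO ≈ 4.02 mg/L

Mixed DO = (18.6×8.27 + 2.79×1.59)/(18.6+2.79) = 158.3/21.39 = 7.399 mg/L.
Mixed L₀ = (18.6×4.36 + 2.79×149)/(21.39) = 496.8/21.39 = 23.23 mg/L.
Initial deficit D₀ = C_s − DO₀ = 8.91 − 7.399 = 1.511 mg/L.
D(2.33) = [0.288×23.23/(0.799−0.288)](e^(−0.288×2.33) − e^(−0.799×2.33)) + 1.511 e^(−0.799×2.33)
= 13.09 × (0.5112 − 0.1554) + 1.511 × 0.1554 = 4.892 mg/L.
DO = 8.91 − 4.892 = 4.018 mg/L.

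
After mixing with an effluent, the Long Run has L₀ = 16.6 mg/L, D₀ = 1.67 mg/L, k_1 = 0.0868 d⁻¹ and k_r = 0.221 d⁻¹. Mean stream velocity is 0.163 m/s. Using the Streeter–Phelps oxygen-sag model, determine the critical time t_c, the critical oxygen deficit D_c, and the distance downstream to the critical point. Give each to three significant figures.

t_c ≈ 5.70 d; D_c ≈ 3.97 mg/L; x_c ≈ 80.3 km

t_c = [1/(k_r−k_1)] ln[(k_r/k_1)(1 − D₀(k_r−k_1)/(k_1 L₀))]
= [1/(0.221−0.0868)] ln[(0.221/0.0868)(1 − 1.67×0.1342/(0.0868×16.6))]
= (1/0.1342) ln[2.546 × 0.8445] = 7.452 × ln(2.150) = 7.452 × 0.7655 = 5.704 d.
L(t_c) = L₀ e^(−k_1 t_c) = 16.6 × 0.6095 = 10.12 mg/L, and at the critical point k_r D_c = k_1 L, so D_c = (0.0868/0.221) × 10.12 = 3.974 mg/L.
x_c = v t_c = 0.163 m/s × 5.704 d × 86400 s/d = 80330 m ≈ 80.3 km.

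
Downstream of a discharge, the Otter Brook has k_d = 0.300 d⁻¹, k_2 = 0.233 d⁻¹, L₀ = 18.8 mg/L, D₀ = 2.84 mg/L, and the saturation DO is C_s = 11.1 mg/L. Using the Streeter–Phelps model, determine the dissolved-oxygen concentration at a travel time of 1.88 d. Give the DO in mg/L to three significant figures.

k_d L₀/(k_2−k_d) = 0.300×18.8/(0.233−0.300) = 5.640/-0.06700 = -84.18 mg/L.
e^(−k_d t) = e^(−0.300×1.880) = 0.5689; e^(−k_2 t) = e^(−0.233×1.880) = 0.6453.
D = -84.18 × (0.5689 − 0.6453) + 2.84 × 0.6453 = 6.429 + 1.833 = 8.262 mg/L.
DO = C_s − D = 11.1 − 8.262 = 2.838 mg/L.

DO ≈ 2.84 mg/L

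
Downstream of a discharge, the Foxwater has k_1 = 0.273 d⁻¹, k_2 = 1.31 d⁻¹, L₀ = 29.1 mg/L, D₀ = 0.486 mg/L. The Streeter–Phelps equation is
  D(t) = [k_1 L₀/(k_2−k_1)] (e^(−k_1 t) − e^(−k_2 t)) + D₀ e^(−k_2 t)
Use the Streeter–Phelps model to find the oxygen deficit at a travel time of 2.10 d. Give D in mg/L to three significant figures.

k_1 L₀/(k_2−k_1) = 0.273×29.1/(1.31−0.273) = 7.944/1.037 = 7.661 mg/L.
e^(−k_1 t) = e^(−0.273×2.100) = 0.5637; e^(−k_2 t) = e^(−1.31×2.100) = 0.06386.
D = 7.661 × (0.5637 − 0.06386) + 0.486 × 0.06386 = 3.829 + 0.03104 = 3.860 mg/L.

D ≈ 3.86 mg/L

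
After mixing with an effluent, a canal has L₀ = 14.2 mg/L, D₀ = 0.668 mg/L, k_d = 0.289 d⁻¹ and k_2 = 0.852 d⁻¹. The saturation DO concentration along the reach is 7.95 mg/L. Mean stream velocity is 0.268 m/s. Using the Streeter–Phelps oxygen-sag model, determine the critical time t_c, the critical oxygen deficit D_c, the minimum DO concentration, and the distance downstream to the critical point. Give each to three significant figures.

With k_2/k_d = 2.948 and 1 − D₀(k_2−k_d)/(k_d L₀) = 0.9084,
t_c = ln(2.948 × 0.9084) / (0.852 − 0.289) = ln(2.678) / 0.5630 = 0.9850/0.5630 = 1.750 d.
L(t_c) = L₀ e^(−k_d t_c) = 14.2 × 0.6031 = 8.564 mg/L, and at the critical point k_2 D_c = k_d L, so D_c = (0.289/0.852) × 8.564 = 2.905 mg/L.
Minimum DO = C_s − D_c = 7.95 − 2.905 = 5.045 mg/L.
x_c = v t_c = 0.268 m/s × 1.750 d × 86400 s/d = 40510 m ≈ 40.5 km.

t_c ≈ 1.75 d; D_c ≈ 2.91 mg/L; min DO ≈ 5.04 mg/L; x_c ≈ 40.5 km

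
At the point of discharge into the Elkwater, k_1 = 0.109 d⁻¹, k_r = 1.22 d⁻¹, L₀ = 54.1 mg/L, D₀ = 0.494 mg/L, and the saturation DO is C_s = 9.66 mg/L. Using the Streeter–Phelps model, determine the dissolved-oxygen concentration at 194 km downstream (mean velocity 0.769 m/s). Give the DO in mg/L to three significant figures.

Travel time t = x/v = 194 km / (0.769 m/s) = 194000 m / 0.769 m/s = 252300 s = 2.920 d.
k_1 L₀/(k_r−k_1) = 0.109×54.1/(1.22−0.109) = 5.897/1.111 = 5.308 mg/L.
e^(−k_1 t) = e^(−0.109×2.920) = 0.7274; e^(−k_r t) = e^(−1.22×2.920) = 0.02838.
D = 5.308 × (0.7274 − 0.02838) + 0.494 × 0.02838 = 3.710 + 0.01402 = 3.724 mg/L.
DO = C_s − D = 9.66 − 3.724 = 5.936 mg/L.

DO ≈ 5.94 mg/L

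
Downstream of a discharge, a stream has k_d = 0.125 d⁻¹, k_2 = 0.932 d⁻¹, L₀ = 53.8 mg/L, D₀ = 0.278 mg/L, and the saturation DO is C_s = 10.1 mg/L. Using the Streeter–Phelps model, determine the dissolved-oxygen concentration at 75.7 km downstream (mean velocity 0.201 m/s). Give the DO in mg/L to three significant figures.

Travel time t = x/v = 75.7 km / (0.201 m/s) = 75700 m / 0.201 m/s = 376600 s = 4.359 d.
k_d L₀/(k_2−k_d) = 0.125×53.8/(0.932−0.125) = 6.725/0.8070 = 8.333 mg/L.
e^(−k_d t) = e^(−0.125×4.359) = 0.5799; e^(−k_2 t) = e^(−0.932×4.359) = 0.01720.
D = 8.333 × (0.5799 − 0.01720) + 0.278 × 0.01720 = 4.689 + 0.004783 = 4.694 mg/L.
DO = C_s − D = 10.1 − 4.694 = 5.406 mg/L.

DO ≈ 5.41 mg/L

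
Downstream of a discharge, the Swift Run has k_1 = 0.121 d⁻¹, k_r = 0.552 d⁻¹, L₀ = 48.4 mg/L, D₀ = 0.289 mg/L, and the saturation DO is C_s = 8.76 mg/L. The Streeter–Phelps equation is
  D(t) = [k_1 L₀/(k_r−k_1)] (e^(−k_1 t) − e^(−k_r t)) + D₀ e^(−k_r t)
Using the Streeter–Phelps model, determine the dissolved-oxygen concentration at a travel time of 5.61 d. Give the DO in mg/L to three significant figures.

DO ≈ 2.47 mg/L

k_1 L₀/(k_r−k_1) = 0.121×48.4/(0.552−0.121) = 5.856/0.4310 = 13.59 mg/L.
e^(−k_1 t) = e^(−0.121×5.610) = 0.5072; e^(−k_r t) = e^(−0.552×5.610) = 0.04520.
D = 13.59 × (0.5072 − 0.04520) + 0.289 × 0.04520 = 6.278 + 0.01306 = 6.291 mg/L.
DO = C_s − D = 8.76 − 6.291 = 2.469 mg/L.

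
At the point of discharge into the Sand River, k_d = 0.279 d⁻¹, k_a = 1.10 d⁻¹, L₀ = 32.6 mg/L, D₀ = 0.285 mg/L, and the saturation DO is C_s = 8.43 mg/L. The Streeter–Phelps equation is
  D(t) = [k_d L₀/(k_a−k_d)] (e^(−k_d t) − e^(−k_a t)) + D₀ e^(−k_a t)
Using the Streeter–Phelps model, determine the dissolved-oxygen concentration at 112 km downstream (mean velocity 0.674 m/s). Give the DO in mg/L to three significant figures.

Travel time t = x/v = 112 km / (0.674 m/s) = 112000 m / 0.674 m/s = 166200 s = 1.923 d.
k_d L₀/(k_a−k_d) = 0.279×32.6/(1.10−0.279) = 9.095/0.8210 = 11.08 mg/L.
e^(−k_d t) = e^(−0.279×1.923) = 0.5847; e^(−k_a t) = e^(−1.10×1.923) = 0.1206.
D = 11.08 × (0.5847 − 0.1206) + 0.285 × 0.1206 = 5.142 + 0.03436 = 5.177 mg/L.
DO = C_s − D = 8.43 − 5.177 = 3.253 mg/L.

DO ≈ 3.25 mg/L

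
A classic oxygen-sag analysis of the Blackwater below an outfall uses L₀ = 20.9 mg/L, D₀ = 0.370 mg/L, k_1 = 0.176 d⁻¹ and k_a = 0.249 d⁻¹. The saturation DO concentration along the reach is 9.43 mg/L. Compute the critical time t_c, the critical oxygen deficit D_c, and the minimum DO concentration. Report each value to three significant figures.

t_c = [1/(k_a−k_1)] ln[(k_a/k_1)(1 − D₀(k_a−k_1)/(k_1 L₀))]
= [1/(0.249−0.176)] ln[(0.249/0.176)(1 − 0.370×0.07300/(0.176×20.9))]
= (1/0.07300) ln[1.415 × 0.9927] = 13.70 × ln(1.404) = 13.70 × 0.3396 = 4.652 d.
L(t_c) = L₀ e^(−k_1 t_c) = 20.9 × 0.4410 = 9.216 mg/L, and at the critical point k_a D_c = k_1 L, so D_c = (0.176/0.249) × 9.216 = 6.514 mg/L.
Minimum DO = C_s − D_c = 9.43 − 6.514 = 2.916 mg/L.

t_c ≈ 4.65 d; D_c ≈ 6.51 mg/L; min DO ≈ 2.92 mg/L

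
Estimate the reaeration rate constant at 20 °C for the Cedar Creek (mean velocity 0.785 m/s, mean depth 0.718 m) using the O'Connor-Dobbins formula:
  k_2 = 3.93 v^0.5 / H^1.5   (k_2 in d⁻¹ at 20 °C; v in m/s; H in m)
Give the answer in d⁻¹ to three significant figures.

k_2 ≈ 5.72 d⁻¹

k_2 = 3.93 × 0.785^0.5 / 0.718^1.5 = 3.93 × 0.8860 / 0.6084 = 5.723 d⁻¹.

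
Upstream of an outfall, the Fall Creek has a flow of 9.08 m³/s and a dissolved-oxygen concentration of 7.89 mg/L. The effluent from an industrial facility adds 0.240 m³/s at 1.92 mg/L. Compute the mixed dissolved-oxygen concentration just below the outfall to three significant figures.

7.74 mg/L

Flow-weighted mixing: C = (Q_r C_r + Q_w C_w)/(Q_r + Q_w)
= (9.08×7.89 + 0.240×1.92)/(9.08 + 0.240) = 72.10/9.320 = 7.736 mg/L.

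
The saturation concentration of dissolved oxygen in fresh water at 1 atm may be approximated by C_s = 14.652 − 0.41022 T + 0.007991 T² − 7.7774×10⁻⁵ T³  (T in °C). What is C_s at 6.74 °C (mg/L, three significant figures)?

C_s ≈ 12.2 mg/L

C_s = 14.652 − 0.41022×6.74 + 0.007991×6.74² − 7.7774×10⁻⁵×6.74³ = 12.23 mg/L.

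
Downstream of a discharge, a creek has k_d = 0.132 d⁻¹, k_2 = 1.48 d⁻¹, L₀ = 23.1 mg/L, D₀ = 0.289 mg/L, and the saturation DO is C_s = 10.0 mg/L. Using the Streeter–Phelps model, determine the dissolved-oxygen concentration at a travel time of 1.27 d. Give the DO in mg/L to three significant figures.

k_d L₀/(k_2−k_d) = 0.132×23.1/(1.48−0.132) = 3.049/1.348 = 2.262 mg/L.
e^(−k_d t) = e^(−0.132×1.270) = 0.8457; e^(−k_2 t) = e^(−1.48×1.270) = 0.1527.
D = 2.262 × (0.8457 − 0.1527) + 0.289 × 0.1527 = 1.568 + 0.04412 = 1.612 mg/L.
DO = C_s − D = 10.0 − 1.612 = 8.388 mg/L.

DO ≈ 8.39 mg/L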